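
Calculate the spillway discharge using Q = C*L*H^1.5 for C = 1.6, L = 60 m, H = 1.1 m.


Q = 1.6 * 60 * 1.1^1.5 = 110.7542 m^3/s


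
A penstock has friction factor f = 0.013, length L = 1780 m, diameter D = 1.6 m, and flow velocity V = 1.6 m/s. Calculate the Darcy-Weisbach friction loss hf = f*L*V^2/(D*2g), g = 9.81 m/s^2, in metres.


hf = 0.013 * 1780 * 1.6^2 / (1.6 * 2 * 9.81) = 1.8871 m


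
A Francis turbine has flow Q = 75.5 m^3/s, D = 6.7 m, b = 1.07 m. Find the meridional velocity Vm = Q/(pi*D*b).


Vm = 75.5 / (pi * 6.7 * 1.07) = 3.3523 m/s


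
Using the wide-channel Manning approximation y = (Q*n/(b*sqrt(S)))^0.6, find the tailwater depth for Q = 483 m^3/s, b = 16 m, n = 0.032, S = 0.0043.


y = (483 * 0.032 / (16 * 0.0043^0.5))^0.6 = 5.0228 m


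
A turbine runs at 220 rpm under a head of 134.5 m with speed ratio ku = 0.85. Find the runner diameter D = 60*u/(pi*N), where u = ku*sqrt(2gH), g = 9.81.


u = 0.85 * sqrt(2*9.81*134.5) = 43.6646 m/s
D = 60 * 43.6646 / (pi * 220) = 3.7906 m


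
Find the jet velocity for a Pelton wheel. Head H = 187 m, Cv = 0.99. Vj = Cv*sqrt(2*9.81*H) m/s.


Vj = 0.99 * sqrt(2*9.81*187) = 59.9661 m/s


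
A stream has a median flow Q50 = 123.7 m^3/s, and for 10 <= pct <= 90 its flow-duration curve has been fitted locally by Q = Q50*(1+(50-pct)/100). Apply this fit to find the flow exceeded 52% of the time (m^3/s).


Q = 123.7 * (1 + (50 - 52)/100) = 121.2260 m^3/s


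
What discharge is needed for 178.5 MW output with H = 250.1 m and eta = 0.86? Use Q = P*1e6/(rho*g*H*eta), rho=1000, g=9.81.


Q = 178.5 * 1e6 / (1000 * 9.81 * 250.1 * 0.86) = 84.5974 m^3/s


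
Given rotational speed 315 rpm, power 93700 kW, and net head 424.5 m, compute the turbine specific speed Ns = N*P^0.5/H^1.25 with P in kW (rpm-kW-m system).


Ns = 315 * 93700^0.5 / 424.5^1.25 = 50.0418


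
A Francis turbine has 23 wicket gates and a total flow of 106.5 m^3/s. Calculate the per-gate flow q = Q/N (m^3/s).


q = 106.5 / 23 = 4.6304 m^3/s


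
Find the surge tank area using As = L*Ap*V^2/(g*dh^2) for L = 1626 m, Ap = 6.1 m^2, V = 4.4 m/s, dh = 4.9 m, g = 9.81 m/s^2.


As = 1626 * 6.1 * 4.4^2 / (9.81 * 4.9^2) = 815.2570 m^2


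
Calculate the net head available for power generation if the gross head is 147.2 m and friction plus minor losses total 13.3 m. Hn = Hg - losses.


Hn = 147.2 - 13.3 = 133.9000 m


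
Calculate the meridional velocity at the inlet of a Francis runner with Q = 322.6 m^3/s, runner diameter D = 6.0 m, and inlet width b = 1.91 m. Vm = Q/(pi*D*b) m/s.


Vm = 322.6 / (pi * 6.0 * 1.91) = 8.9605 m/s


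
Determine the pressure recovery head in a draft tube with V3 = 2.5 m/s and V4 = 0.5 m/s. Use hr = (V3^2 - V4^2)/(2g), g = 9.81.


hr = (2.5^2 - 0.5^2) / (2*9.81) = 0.3058 m


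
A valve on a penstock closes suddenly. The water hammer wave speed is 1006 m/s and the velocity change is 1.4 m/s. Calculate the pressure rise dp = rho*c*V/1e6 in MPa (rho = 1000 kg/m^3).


dp = 1000 * 1006 * 1.4 / 1e6 = 1.4084 MPa


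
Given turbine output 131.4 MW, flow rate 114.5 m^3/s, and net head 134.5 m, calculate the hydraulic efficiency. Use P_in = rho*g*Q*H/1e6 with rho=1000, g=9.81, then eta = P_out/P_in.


P_in = 1000 * 9.81 * 114.5 * 134.5 / 1e6 = 151.0765 MW
eta = 131.4 / 151.0765 = 0.8698


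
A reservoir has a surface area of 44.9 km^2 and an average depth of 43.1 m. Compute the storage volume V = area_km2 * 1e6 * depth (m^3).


V = 44.9 * 1e6 * 43.1 = 1.9352e+09 m^3


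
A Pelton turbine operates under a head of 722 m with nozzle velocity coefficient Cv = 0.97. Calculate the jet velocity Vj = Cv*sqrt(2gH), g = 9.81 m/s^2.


Vj = 0.97 * sqrt(2*9.81*722) = 115.4489 m/s


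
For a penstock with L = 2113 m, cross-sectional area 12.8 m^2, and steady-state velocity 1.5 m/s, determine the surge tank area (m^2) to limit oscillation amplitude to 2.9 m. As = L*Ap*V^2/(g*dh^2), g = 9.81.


As = 2113 * 12.8 * 1.5^2 / (9.81 * 2.9^2) = 737.6103 m^2


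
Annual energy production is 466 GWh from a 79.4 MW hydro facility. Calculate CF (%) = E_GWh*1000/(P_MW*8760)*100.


CF = 466 * 1000 / (79.4 * 8760) * 100 = 66.9979 %


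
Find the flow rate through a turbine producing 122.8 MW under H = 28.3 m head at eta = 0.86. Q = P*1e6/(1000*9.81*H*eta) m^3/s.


Q = 122.8 * 1e6 / (1000 * 9.81 * 28.3 * 0.86) = 514.3331 m^3/s


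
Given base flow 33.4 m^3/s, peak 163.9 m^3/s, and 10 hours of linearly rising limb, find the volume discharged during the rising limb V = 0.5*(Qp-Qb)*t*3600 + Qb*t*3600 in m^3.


V = 0.5*(163.9 - 33.4)*10*3600 + 33.4*10*3600 = 3.5514e+06 m^3


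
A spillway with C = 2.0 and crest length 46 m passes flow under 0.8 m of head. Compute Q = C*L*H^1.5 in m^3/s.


Q = 2.0 * 46 * 0.8^1.5 = 65.8298 m^3/s


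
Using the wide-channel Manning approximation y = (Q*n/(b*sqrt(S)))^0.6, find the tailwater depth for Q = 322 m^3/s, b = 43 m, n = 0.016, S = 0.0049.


y = (322 * 0.016 / (43 * 0.0049^0.5))^0.6 = 1.3805 m


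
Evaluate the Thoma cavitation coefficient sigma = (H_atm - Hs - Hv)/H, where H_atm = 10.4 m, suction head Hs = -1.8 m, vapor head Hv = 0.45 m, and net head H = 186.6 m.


sigma = (10.4 - (-1.8) - 0.45) / 186.6 = 0.0630


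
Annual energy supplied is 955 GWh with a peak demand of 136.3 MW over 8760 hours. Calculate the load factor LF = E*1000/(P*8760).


LF = 955 * 1000 / (136.3 * 8760) = 0.7998


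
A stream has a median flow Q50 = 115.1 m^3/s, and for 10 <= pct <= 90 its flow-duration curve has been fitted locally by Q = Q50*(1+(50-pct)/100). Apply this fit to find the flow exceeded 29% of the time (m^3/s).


Q = 115.1 * (1 + (50 - 29)/100) = 139.2710 m^3/s


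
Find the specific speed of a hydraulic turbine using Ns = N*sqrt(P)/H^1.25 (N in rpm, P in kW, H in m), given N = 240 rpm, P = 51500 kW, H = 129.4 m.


Ns = 240 * 51500^0.5 / 129.4^1.25 = 124.7949


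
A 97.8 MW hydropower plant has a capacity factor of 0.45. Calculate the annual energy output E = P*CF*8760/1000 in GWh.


E = 97.8 * 0.45 * 8760 / 1000 = 385.5276 GWh


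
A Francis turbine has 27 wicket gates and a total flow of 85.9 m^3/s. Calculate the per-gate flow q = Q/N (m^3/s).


q = 85.9 / 27 = 3.1815 m^3/s


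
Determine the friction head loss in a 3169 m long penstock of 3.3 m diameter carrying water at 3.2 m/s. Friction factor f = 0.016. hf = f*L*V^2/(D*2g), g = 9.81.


hf = 0.016 * 3169 * 3.2^2 / (3.3 * 2 * 9.81) = 8.0192 m


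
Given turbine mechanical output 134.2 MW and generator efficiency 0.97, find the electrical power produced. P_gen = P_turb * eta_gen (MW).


P_gen = 134.2 * 0.97 = 130.1740 MW


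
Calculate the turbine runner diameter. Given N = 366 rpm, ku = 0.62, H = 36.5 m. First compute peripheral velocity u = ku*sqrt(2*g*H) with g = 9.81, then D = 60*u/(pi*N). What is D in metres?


u = 0.62 * sqrt(2*9.81*36.5) = 16.5916 m/s
D = 60 * 16.5916 / (pi * 366) = 0.8658 m


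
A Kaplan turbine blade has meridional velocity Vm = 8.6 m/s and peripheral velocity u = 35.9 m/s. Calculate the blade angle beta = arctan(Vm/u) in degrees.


beta = arctan(8.6 / 35.9) = 13.4716 degrees


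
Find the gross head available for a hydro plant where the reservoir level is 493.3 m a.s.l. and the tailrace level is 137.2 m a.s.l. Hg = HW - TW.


Hg = 493.3 - 137.2 = 356.1000 m


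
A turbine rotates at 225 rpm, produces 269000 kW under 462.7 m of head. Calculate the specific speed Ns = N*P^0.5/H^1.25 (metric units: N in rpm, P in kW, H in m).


Ns = 225 * 269000^0.5 / 462.7^1.25 = 54.3794


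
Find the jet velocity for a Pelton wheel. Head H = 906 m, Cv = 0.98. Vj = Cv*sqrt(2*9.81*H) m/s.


Vj = 0.98 * sqrt(2*9.81*906) = 130.6591 m/s


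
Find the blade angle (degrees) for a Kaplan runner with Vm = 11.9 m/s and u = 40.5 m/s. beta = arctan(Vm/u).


beta = arctan(11.9 / 40.5) = 16.3742 degrees


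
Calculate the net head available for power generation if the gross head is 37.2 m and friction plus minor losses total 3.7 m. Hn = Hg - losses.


Hn = 37.2 - 3.7 = 33.5000 m


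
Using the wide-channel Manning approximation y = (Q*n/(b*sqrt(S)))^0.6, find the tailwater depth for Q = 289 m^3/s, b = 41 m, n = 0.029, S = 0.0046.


y = (289 * 0.029 / (41 * 0.0046^0.5))^0.6 = 1.9386 m


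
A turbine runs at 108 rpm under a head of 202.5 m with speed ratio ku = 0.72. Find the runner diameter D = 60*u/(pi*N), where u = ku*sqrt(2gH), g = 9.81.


u = 0.72 * sqrt(2*9.81*202.5) = 45.3831 m/s
D = 60 * 45.3831 / (pi * 108) = 8.0255 m


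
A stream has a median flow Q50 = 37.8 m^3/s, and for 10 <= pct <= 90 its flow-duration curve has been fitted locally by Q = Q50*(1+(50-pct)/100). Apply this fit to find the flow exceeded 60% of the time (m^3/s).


Q = 37.8 * (1 + (50 - 60)/100) = 34.0200 m^3/s


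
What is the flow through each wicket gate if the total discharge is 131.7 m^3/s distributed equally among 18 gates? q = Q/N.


q = 131.7 / 18 = 7.3167 m^3/s


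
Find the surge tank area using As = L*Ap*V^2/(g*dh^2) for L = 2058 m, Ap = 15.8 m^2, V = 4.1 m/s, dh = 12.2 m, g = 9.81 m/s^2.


As = 2058 * 15.8 * 4.1^2 / (9.81 * 12.2^2) = 374.3532 m^2


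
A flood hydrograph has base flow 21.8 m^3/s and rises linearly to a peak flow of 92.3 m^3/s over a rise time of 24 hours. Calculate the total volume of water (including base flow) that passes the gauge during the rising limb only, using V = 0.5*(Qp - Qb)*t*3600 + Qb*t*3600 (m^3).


V = 0.5*(92.3 - 21.8)*24*3600 + 21.8*24*3600 = 4.9291e+06 m^3


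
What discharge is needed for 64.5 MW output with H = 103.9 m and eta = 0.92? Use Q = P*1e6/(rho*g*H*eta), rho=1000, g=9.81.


Q = 64.5 * 1e6 / (1000 * 9.81 * 103.9 * 0.92) = 68.7840 m^3/s


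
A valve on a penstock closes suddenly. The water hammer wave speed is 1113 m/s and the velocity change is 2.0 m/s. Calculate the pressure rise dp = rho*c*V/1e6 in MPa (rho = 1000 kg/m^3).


dp = 1000 * 1113 * 2.0 / 1e6 = 2.2260 MPa


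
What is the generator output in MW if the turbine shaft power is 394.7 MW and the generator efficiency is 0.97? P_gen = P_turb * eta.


P_gen = 394.7 * 0.97 = 382.8590 MW


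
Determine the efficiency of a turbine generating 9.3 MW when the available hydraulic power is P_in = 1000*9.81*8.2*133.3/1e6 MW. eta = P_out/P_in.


P_in = 1000 * 9.81 * 8.2 * 133.3 / 1e6 = 10.7229 MW
eta = 9.3 / 10.7229 = 0.8673


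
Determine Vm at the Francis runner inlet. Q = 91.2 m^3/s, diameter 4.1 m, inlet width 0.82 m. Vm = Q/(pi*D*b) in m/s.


Vm = 91.2 / (pi * 4.1 * 0.82) = 8.6347 m/s


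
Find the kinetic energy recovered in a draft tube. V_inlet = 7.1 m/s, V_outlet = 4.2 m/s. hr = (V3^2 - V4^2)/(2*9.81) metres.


hr = (7.1^2 - 4.2^2) / (2*9.81) = 1.6702 m


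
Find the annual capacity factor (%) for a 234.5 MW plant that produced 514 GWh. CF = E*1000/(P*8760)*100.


CF = 514 * 1000 / (234.5 * 8760) * 100 = 25.0217 %


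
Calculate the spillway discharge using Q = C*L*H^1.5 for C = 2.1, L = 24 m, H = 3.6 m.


Q = 2.1 * 24 * 3.6^1.5 = 344.2582 m^3/s


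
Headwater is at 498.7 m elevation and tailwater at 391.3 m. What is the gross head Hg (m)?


Hg = 498.7 - 391.3 = 107.4000 m


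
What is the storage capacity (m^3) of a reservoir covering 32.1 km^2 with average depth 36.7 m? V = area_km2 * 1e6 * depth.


V = 32.1 * 1e6 * 36.7 = 1.1781e+09 m^3


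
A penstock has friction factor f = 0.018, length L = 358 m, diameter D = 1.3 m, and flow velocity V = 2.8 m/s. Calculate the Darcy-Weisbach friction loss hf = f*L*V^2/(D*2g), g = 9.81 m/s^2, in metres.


hf = 0.018 * 358 * 2.8^2 / (1.3 * 2 * 9.81) = 1.9807 m


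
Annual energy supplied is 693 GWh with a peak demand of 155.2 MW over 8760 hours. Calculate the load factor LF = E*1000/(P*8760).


LF = 693 * 1000 / (155.2 * 8760) = 0.5097


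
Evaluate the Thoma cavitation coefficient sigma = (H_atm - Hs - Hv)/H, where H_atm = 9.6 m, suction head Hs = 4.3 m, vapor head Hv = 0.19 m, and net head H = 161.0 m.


sigma = (9.6 - 4.3 - 0.19) / 161.0 = 0.0317


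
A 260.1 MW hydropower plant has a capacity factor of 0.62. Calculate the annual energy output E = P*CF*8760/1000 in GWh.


E = 260.1 * 0.62 * 8760 / 1000 = 1412.6551 GWh


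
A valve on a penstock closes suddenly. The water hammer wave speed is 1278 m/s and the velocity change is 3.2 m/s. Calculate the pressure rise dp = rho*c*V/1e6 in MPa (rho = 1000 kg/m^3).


dp = 1000 * 1278 * 3.2 / 1e6 = 4.0896 MPa


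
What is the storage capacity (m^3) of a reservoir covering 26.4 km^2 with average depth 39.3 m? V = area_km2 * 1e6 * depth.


V = 26.4 * 1e6 * 39.3 = 1.0375e+09 m^3


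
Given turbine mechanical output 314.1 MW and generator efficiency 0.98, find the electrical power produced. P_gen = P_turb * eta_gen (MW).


P_gen = 314.1 * 0.98 = 307.8180 MW


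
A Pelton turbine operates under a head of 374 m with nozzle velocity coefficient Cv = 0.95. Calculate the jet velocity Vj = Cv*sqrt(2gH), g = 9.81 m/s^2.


Vj = 0.95 * sqrt(2*9.81*374) = 81.3784 m/s


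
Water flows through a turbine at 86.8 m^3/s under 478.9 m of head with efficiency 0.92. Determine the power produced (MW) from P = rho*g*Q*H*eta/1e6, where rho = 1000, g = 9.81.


P = 1000 * 9.81 * 86.8 * 478.9 * 0.92 / 1e6 = 375.1642 MW


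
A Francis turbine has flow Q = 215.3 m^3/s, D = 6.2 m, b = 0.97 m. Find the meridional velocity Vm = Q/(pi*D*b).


Vm = 215.3 / (pi * 6.2 * 0.97) = 11.3954 m/s


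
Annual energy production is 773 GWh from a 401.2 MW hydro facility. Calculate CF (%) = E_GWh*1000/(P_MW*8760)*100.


CF = 773 * 1000 / (401.2 * 8760) * 100 = 21.9945 %


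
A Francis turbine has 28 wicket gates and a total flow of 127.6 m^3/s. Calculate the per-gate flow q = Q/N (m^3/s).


q = 127.6 / 28 = 4.5571 m^3/s


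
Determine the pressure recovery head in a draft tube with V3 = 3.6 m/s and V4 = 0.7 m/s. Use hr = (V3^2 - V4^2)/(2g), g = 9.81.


hr = (3.6^2 - 0.7^2) / (2*9.81) = 0.6356 m


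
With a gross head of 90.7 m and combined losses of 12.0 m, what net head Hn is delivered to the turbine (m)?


Hn = 90.7 - 12.0 = 78.7000 m


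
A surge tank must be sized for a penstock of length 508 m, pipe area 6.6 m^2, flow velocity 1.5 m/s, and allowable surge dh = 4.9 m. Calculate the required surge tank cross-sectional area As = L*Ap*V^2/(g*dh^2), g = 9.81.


As = 508 * 6.6 * 1.5^2 / (9.81 * 4.9^2) = 32.0279 m^2


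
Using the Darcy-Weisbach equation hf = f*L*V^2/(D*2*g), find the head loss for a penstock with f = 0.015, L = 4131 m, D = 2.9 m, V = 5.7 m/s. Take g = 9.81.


hf = 0.015 * 4131 * 5.7^2 / (2.9 * 2 * 9.81) = 35.3834 m


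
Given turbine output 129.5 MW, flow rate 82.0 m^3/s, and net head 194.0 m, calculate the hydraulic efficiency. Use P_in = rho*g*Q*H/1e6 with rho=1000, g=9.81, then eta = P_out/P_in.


P_in = 1000 * 9.81 * 82.0 * 194.0 / 1e6 = 156.0575 MW
eta = 129.5 / 156.0575 = 0.8298


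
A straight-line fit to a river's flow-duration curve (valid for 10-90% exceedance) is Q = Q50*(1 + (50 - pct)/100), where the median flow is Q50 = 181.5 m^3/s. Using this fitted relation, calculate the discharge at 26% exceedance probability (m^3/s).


Q = 181.5 * (1 + (50 - 26)/100) = 225.0600 m^3/s


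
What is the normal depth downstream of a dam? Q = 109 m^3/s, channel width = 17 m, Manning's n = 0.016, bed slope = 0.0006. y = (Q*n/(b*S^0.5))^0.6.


y = (109 * 0.016 / (17 * 0.0006^0.5))^0.6 = 2.3616 m


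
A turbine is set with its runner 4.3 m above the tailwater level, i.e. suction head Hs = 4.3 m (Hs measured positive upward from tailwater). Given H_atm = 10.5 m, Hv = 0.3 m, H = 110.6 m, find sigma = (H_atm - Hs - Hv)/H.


sigma = (10.5 - 4.3 - 0.3) / 110.6 = 0.0533


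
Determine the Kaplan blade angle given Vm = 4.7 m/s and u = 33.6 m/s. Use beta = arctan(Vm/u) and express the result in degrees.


beta = arctan(4.7 / 33.6) = 7.9629 degrees


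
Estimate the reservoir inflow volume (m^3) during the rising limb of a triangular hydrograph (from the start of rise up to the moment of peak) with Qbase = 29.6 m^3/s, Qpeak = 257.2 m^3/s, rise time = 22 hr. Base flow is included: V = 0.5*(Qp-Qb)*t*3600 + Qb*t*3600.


V = 0.5*(257.2 - 29.6)*22*3600 + 29.6*22*3600 = 1.1357e+07 m^3


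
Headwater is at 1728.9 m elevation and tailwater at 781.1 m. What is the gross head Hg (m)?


Hg = 1728.9 - 781.1 = 947.8000 m


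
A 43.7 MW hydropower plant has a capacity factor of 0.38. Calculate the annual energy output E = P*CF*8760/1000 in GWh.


E = 43.7 * 0.38 * 8760 / 1000 = 145.4686 GWh


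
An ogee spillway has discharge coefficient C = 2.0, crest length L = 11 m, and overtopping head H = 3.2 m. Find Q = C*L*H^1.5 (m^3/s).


Q = 2.0 * 11 * 3.2^1.5 = 125.9353 m^3/s


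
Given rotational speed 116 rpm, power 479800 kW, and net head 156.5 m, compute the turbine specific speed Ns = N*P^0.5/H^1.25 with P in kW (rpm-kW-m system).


Ns = 116 * 479800^0.5 / 156.5^1.25 = 145.1594


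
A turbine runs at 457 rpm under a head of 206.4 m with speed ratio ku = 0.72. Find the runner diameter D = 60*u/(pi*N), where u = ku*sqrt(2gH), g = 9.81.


u = 0.72 * sqrt(2*9.81*206.4) = 45.8181 m/s
D = 60 * 45.8181 / (pi * 457) = 1.9148 m


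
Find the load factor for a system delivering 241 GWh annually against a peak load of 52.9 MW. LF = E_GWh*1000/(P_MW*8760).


LF = 241 * 1000 / (52.9 * 8760) = 0.5201


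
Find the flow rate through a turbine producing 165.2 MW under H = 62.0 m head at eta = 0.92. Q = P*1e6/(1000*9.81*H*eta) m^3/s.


Q = 165.2 * 1e6 / (1000 * 9.81 * 62.0 * 0.92) = 295.2307 m^3/s


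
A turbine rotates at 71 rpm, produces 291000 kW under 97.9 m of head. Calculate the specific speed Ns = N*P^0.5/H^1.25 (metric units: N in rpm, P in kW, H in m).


Ns = 71 * 291000^0.5 / 97.9^1.25 = 124.3731


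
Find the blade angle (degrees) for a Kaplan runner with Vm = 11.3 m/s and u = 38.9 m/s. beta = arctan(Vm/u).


beta = arctan(11.3 / 38.9) = 16.1980 degrees


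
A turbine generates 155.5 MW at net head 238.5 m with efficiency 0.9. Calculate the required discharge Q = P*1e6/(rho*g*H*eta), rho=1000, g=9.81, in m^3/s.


Q = 155.5 * 1e6 / (1000 * 9.81 * 238.5 * 0.9) = 73.8466 m^3/s


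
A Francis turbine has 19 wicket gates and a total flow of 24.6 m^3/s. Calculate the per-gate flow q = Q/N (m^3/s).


q = 24.6 / 19 = 1.2947 m^3/s


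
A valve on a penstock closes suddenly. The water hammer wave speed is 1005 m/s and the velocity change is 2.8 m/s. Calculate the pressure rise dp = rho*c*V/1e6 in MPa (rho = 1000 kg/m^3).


dp = 1000 * 1005 * 2.8 / 1e6 = 2.8140 MPa


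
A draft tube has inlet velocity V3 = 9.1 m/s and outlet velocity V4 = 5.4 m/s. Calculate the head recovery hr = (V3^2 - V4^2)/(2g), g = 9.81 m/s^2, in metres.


hr = (9.1^2 - 5.4^2) / (2*9.81) = 2.7345 m


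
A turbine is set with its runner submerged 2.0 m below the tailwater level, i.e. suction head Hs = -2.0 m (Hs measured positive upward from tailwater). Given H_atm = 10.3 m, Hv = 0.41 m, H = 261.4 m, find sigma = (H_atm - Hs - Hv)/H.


sigma = (10.3 - (-2.0) - 0.41) / 261.4 = 0.0455


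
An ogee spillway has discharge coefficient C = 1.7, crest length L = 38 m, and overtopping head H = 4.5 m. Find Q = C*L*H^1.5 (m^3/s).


Q = 1.7 * 38 * 4.5^1.5 = 616.6678 m^3/s


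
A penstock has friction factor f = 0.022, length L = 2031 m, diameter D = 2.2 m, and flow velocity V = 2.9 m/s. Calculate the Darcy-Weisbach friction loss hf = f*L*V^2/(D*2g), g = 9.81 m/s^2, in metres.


hf = 0.022 * 2031 * 2.9^2 / (2.2 * 2 * 9.81) = 8.7058 m


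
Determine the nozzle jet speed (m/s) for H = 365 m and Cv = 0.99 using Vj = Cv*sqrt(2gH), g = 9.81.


Vj = 0.99 * sqrt(2*9.81*365) = 83.7782 m/s


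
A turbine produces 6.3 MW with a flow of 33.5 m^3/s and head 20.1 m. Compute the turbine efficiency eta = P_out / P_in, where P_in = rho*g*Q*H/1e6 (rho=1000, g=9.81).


P_in = 1000 * 9.81 * 33.5 * 20.1 / 1e6 = 6.6056 MW
eta = 6.3 / 6.6056 = 0.9537


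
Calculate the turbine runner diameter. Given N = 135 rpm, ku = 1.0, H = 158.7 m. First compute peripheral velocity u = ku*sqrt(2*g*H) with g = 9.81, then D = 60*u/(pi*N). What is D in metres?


u = 1.0 * sqrt(2*9.81*158.7) = 55.8005 m/s
D = 60 * 55.8005 / (pi * 135) = 7.8942 m


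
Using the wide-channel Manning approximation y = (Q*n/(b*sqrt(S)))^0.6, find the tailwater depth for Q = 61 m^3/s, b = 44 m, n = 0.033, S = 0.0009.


y = (61 * 0.033 / (44 * 0.0009^0.5))^0.6 = 1.2881 m


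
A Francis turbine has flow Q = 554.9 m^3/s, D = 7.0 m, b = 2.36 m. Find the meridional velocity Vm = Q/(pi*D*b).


Vm = 554.9 / (pi * 7.0 * 2.36) = 10.6919 m/s


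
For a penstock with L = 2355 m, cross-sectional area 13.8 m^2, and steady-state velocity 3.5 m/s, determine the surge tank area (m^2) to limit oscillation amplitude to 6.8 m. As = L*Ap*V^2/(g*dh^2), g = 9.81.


As = 2355 * 13.8 * 3.5^2 / (9.81 * 6.8^2) = 877.6457 m^2


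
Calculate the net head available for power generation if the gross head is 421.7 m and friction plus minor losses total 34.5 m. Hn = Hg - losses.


Hn = 421.7 - 34.5 = 387.2000 m


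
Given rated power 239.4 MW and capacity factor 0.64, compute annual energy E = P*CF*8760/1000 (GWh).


E = 239.4 * 0.64 * 8760 / 1000 = 1342.1722 GWh


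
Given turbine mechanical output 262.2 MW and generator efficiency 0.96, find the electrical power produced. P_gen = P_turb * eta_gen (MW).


P_gen = 262.2 * 0.96 = 251.7120 MW


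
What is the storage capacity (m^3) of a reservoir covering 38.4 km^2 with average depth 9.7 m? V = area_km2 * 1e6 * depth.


V = 38.4 * 1e6 * 9.7 = 3.7248e+08 m^3


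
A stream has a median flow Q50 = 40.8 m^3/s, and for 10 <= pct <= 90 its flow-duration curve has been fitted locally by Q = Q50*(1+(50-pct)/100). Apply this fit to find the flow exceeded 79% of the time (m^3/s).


Q = 40.8 * (1 + (50 - 79)/100) = 28.9680 m^3/s


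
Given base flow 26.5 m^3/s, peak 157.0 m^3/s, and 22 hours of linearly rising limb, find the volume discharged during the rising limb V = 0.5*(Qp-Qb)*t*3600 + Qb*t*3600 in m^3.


V = 0.5*(157.0 - 26.5)*22*3600 + 26.5*22*3600 = 7.2666e+06 m^3


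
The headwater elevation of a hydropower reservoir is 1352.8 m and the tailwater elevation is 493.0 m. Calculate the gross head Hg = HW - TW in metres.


Hg = 1352.8 - 493.0 = 859.8000 m


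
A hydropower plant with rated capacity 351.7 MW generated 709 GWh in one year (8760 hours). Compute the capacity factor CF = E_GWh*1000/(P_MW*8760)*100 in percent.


CF = 709 * 1000 / (351.7 * 8760) * 100 = 23.0128 %


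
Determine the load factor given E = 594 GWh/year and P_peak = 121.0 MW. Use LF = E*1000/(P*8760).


LF = 594 * 1000 / (121.0 * 8760) = 0.5604


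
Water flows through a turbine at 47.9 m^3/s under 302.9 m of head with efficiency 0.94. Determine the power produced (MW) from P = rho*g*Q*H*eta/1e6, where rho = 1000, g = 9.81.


P = 1000 * 9.81 * 47.9 * 302.9 * 0.94 / 1e6 = 133.7925 MW


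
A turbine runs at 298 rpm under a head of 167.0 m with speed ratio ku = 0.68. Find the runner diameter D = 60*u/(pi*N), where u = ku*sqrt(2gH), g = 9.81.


u = 0.68 * sqrt(2*9.81*167.0) = 38.9239 m/s
D = 60 * 38.9239 / (pi * 298) = 2.4946 m


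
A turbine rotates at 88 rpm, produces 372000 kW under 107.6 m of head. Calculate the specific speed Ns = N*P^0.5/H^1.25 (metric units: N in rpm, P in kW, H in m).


Ns = 88 * 372000^0.5 / 107.6^1.25 = 154.8777


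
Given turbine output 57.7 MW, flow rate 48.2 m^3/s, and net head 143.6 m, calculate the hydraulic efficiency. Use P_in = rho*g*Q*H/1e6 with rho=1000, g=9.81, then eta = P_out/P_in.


P_in = 1000 * 9.81 * 48.2 * 143.6 / 1e6 = 67.9001 MW
eta = 57.7 / 67.9001 = 0.8498


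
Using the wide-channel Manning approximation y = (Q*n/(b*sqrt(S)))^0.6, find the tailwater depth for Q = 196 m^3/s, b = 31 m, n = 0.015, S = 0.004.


y = (196 * 0.015 / (31 * 0.004^0.5))^0.6 = 1.2752 m


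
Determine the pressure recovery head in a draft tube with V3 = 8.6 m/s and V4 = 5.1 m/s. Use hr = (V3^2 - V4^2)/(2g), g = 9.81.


hr = (8.6^2 - 5.1^2) / (2*9.81) = 2.4439 m


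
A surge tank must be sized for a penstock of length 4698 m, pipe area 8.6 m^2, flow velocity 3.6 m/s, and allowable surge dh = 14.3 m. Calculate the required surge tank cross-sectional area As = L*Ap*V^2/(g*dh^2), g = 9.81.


As = 4698 * 8.6 * 3.6^2 / (9.81 * 14.3^2) = 261.0210 m^2


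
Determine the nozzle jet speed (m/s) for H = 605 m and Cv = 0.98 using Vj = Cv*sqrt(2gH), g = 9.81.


Vj = 0.98 * sqrt(2*9.81*605) = 106.7710 m/s


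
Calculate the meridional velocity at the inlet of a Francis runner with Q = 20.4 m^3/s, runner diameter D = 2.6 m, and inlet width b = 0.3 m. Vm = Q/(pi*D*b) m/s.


Vm = 20.4 / (pi * 2.6 * 0.3) = 8.3250 m/s


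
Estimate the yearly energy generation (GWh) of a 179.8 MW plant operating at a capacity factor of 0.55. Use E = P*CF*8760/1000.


E = 179.8 * 0.55 * 8760 / 1000 = 866.2764 GWh


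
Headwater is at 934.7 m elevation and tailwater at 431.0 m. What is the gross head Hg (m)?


Hg = 934.7 - 431.0 = 503.7000 m


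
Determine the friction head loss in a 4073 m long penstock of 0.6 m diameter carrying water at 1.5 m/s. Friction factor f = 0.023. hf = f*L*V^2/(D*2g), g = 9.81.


hf = 0.023 * 4073 * 1.5^2 / (0.6 * 2 * 9.81) = 17.9050 m


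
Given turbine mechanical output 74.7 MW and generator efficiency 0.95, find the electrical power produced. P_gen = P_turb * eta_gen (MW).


P_gen = 74.7 * 0.95 = 70.9650 MW


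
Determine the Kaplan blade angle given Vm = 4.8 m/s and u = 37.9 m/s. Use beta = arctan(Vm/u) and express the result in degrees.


beta = arctan(4.8 / 37.9) = 7.2180 degrees


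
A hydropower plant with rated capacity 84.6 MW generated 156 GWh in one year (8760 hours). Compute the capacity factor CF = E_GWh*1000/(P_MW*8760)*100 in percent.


CF = 156 * 1000 / (84.6 * 8760) * 100 = 21.0499 %


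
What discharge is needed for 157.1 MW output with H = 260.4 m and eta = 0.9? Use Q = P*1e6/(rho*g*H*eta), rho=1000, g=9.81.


Q = 157.1 * 1e6 / (1000 * 9.81 * 260.4 * 0.9) = 68.3319 m^3/s


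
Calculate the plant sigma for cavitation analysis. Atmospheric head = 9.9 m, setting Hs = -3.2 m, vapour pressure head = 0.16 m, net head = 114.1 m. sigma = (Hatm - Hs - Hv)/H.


sigma = (9.9 - (-3.2) - 0.16) / 114.1 = 0.1134


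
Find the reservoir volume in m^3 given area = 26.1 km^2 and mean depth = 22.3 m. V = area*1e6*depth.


V = 26.1 * 1e6 * 22.3 = 5.8203e+08 m^3


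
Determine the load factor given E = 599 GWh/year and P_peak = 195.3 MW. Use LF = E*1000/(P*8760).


LF = 599 * 1000 / (195.3 * 8760) = 0.3501


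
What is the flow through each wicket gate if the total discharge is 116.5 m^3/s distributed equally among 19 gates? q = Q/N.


q = 116.5 / 19 = 6.1316 m^3/s


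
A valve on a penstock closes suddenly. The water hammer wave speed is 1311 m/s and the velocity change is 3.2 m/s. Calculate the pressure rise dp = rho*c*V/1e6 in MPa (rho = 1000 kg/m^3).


dp = 1000 * 1311 * 3.2 / 1e6 = 4.1952 MPa


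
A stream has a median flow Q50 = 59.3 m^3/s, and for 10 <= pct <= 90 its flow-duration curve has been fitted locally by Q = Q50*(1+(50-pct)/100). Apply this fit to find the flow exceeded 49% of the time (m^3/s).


Q = 59.3 * (1 + (50 - 49)/100) = 59.8930 m^3/s


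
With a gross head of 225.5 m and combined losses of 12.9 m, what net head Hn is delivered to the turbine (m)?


Hn = 225.5 - 12.9 = 212.6000 m


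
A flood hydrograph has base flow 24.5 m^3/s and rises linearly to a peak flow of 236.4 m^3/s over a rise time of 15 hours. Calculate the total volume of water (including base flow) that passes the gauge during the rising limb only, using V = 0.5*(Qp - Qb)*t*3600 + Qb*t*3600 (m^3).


V = 0.5*(236.4 - 24.5)*15*3600 + 24.5*15*3600 = 7.0443e+06 m^3


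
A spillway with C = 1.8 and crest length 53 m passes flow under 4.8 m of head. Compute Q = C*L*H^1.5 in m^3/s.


Q = 1.8 * 53 * 4.8^1.5 = 1003.2525 m^3/s


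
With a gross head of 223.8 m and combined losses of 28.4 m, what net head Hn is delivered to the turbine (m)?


Hn = 223.8 - 28.4 = 195.4000 m


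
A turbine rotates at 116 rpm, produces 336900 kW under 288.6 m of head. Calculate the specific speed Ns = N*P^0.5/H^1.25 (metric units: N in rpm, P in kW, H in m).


Ns = 116 * 336900^0.5 / 288.6^1.25 = 56.6028


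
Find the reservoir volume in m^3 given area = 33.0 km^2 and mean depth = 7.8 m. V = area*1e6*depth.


V = 33.0 * 1e6 * 7.8 = 2.5740e+08 m^3


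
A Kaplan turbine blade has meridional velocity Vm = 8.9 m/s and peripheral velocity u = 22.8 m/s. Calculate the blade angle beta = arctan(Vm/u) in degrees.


beta = arctan(8.9 / 22.8) = 21.3232 degrees


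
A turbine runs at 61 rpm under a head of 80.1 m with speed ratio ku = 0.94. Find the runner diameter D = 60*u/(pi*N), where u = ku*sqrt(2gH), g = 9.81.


u = 0.94 * sqrt(2*9.81*80.1) = 37.2644 m/s
D = 60 * 37.2644 / (pi * 61) = 11.6672 m


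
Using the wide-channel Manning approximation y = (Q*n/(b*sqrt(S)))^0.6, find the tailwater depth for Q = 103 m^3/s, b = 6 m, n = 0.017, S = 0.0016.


y = (103 * 0.017 / (6 * 0.0016^0.5))^0.6 = 3.2949 m


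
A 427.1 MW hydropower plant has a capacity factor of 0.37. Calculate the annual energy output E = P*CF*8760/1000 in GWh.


E = 427.1 * 0.37 * 8760 / 1000 = 1384.3165 GWh


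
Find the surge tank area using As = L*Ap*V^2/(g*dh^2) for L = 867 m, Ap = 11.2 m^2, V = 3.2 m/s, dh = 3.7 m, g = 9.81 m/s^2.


As = 867 * 11.2 * 3.2^2 / (9.81 * 3.7^2) = 740.3970 m^2


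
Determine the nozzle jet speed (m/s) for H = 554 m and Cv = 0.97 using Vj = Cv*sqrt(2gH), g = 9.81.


Vj = 0.97 * sqrt(2*9.81*554) = 101.1291 m/s


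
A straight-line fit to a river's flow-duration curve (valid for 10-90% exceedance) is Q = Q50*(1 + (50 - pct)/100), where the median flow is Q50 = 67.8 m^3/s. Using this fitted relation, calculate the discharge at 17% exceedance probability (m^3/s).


Q = 67.8 * (1 + (50 - 17)/100) = 90.1740 m^3/s


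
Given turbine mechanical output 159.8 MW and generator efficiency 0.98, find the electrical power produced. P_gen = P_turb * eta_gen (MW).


P_gen = 159.8 * 0.98 = 156.6040 MW


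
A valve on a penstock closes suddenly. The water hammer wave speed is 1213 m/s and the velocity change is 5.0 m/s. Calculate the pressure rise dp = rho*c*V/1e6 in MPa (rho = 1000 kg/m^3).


dp = 1000 * 1213 * 5.0 / 1e6 = 6.0650 MPa


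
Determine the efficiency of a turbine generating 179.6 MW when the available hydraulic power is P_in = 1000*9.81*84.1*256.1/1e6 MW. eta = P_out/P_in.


P_in = 1000 * 9.81 * 84.1 * 256.1 / 1e6 = 211.2879 MW
eta = 179.6 / 211.2879 = 0.8500


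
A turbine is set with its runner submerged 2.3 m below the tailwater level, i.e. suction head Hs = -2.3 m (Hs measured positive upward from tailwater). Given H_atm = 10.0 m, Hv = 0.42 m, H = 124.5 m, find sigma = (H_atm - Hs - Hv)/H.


sigma = (10.0 - (-2.3) - 0.42) / 124.5 = 0.0954


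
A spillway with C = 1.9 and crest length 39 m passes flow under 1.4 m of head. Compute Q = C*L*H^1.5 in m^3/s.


Q = 1.9 * 39 * 1.4^1.5 = 122.7468 m^3/s


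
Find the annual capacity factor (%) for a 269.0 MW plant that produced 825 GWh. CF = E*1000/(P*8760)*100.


CF = 825 * 1000 / (269.0 * 8760) * 100 = 35.0104 %


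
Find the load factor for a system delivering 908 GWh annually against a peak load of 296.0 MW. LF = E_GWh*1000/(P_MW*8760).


LF = 908 * 1000 / (296.0 * 8760) = 0.3502


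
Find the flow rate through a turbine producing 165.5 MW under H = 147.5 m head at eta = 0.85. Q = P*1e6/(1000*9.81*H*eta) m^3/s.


Q = 165.5 * 1e6 / (1000 * 9.81 * 147.5 * 0.85) = 134.5606 m^3/s


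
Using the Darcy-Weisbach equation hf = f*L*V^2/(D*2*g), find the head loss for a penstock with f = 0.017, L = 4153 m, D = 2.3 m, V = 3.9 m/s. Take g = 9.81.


hf = 0.017 * 4153 * 3.9^2 / (2.3 * 2 * 9.81) = 23.7965 m


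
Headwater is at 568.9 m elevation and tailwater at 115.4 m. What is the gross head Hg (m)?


Hg = 568.9 - 115.4 = 453.5000 m


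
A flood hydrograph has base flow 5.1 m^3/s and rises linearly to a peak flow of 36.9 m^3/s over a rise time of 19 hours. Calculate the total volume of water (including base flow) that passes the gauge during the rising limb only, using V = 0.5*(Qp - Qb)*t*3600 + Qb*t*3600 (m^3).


V = 0.5*(36.9 - 5.1)*19*3600 + 5.1*19*3600 = 1.4364e+06 m^3


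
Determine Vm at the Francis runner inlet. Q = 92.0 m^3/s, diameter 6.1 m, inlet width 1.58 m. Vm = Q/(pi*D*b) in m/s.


Vm = 92.0 / (pi * 6.1 * 1.58) = 3.0384 m/s


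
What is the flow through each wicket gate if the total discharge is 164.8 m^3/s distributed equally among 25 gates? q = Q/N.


q = 164.8 / 25 = 6.5920 m^3/s


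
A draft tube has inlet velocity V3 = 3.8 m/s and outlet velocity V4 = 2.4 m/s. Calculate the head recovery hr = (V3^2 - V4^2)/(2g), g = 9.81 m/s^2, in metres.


hr = (3.8^2 - 2.4^2) / (2*9.81) = 0.4424 m


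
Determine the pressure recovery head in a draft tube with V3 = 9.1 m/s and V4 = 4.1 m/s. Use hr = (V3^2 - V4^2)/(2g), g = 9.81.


hr = (9.1^2 - 4.1^2) / (2*9.81) = 3.3639 m


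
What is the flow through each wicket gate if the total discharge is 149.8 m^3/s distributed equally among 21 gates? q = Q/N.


q = 149.8 / 21 = 7.1333 m^3/s


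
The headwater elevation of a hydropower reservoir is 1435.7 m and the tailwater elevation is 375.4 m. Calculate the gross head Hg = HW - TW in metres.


Hg = 1435.7 - 375.4 = 1060.3000 m


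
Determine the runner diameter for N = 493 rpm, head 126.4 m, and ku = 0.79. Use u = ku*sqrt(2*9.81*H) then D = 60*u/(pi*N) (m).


u = 0.79 * sqrt(2*9.81*126.4) = 39.3414 m/s
D = 60 * 39.3414 / (pi * 493) = 1.5241 m


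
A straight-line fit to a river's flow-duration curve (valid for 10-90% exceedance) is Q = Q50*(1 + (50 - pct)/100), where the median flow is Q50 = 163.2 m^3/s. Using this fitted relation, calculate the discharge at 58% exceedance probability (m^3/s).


Q = 163.2 * (1 + (50 - 58)/100) = 150.1440 m^3/s


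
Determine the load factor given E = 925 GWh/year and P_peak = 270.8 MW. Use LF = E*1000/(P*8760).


LF = 925 * 1000 / (270.8 * 8760) = 0.3899


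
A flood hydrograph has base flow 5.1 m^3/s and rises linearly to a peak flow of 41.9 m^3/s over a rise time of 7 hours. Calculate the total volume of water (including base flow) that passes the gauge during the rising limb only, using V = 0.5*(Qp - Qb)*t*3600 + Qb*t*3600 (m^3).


V = 0.5*(41.9 - 5.1)*7*3600 + 5.1*7*3600 = 592200.0000 m^3


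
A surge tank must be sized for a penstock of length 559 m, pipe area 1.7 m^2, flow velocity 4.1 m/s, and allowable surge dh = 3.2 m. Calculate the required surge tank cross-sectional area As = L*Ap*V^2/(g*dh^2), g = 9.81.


As = 559 * 1.7 * 4.1^2 / (9.81 * 3.2^2) = 159.0228 m^2


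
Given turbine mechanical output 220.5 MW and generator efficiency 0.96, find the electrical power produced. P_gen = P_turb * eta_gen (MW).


P_gen = 220.5 * 0.96 = 211.6800 MW


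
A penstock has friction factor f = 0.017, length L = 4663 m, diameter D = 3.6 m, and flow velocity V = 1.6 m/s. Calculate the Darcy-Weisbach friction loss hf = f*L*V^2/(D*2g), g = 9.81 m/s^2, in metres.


hf = 0.017 * 4663 * 1.6^2 / (3.6 * 2 * 9.81) = 2.8731 m


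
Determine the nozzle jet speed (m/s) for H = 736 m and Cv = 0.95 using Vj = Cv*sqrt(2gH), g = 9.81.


Vj = 0.95 * sqrt(2*9.81*736) = 114.1595 m/s


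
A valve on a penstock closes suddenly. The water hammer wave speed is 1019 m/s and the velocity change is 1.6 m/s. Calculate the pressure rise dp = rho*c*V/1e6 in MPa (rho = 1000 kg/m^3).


dp = 1000 * 1019 * 1.6 / 1e6 = 1.6304 MPa


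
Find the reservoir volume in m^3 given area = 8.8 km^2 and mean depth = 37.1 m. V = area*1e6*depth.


V = 8.8 * 1e6 * 37.1 = 3.2648e+08 m^3


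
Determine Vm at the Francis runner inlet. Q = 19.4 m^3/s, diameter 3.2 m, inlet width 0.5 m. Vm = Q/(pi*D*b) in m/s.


Vm = 19.4 / (pi * 3.2 * 0.5) = 3.8595 m/s


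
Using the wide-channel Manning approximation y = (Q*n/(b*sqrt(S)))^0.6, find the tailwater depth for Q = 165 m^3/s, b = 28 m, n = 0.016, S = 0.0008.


y = (165 * 0.016 / (28 * 0.0008^0.5))^0.6 = 2.0594 m


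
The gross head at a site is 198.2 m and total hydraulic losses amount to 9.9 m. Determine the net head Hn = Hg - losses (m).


Hn = 198.2 - 9.9 = 188.3000 m


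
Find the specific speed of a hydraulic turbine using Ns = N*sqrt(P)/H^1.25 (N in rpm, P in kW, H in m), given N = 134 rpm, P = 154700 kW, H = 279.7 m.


Ns = 134 * 154700^0.5 / 279.7^1.25 = 46.0770


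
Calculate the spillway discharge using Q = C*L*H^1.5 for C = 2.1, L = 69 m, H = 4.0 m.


Q = 2.1 * 69 * 4.0^1.5 = 1159.2000 m^3/s


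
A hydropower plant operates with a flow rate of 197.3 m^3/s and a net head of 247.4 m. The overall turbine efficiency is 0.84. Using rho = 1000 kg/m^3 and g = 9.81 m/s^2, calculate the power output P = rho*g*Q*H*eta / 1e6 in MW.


P = 1000 * 9.81 * 197.3 * 247.4 * 0.84 / 1e6 = 402.2306 MW


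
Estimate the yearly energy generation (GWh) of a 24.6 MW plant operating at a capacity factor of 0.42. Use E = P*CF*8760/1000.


E = 24.6 * 0.42 * 8760 / 1000 = 90.5083 GWh


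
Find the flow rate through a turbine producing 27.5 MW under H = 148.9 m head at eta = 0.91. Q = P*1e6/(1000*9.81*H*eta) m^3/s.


Q = 27.5 * 1e6 / (1000 * 9.81 * 148.9 * 0.91) = 20.6884 m^3/s


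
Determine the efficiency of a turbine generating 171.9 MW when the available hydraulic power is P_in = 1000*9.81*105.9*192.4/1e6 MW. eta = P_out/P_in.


P_in = 1000 * 9.81 * 105.9 * 192.4 / 1e6 = 199.8803 MW
eta = 171.9 / 199.8803 = 0.8600


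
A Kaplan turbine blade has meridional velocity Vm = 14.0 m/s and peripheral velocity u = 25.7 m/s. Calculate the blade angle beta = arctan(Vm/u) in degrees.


beta = arctan(14.0 / 25.7) = 28.5792 degrees


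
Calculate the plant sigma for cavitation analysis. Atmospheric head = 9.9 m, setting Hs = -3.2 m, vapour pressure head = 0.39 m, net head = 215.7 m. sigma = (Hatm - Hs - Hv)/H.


sigma = (9.9 - (-3.2) - 0.39) / 215.7 = 0.0589


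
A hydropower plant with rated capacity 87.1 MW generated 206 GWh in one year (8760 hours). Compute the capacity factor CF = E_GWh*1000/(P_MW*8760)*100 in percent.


CF = 206 * 1000 / (87.1 * 8760) * 100 = 26.9988 %


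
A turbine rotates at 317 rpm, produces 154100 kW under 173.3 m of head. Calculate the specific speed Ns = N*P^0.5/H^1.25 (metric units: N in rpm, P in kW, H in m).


Ns = 317 * 154100^0.5 / 173.3^1.25 = 197.9076


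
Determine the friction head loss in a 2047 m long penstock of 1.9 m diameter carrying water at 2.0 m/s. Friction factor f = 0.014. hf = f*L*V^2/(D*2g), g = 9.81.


hf = 0.014 * 2047 * 2.0^2 / (1.9 * 2 * 9.81) = 3.0751 m


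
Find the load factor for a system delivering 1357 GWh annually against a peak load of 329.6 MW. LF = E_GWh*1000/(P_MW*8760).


LF = 1357 * 1000 / (329.6 * 8760) = 0.4700


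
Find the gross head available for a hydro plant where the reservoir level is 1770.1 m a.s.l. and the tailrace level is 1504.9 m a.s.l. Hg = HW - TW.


Hg = 1770.1 - 1504.9 = 265.2000 m


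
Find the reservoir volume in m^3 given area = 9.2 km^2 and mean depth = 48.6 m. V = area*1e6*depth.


V = 9.2 * 1e6 * 48.6 = 4.4712e+08 m^3


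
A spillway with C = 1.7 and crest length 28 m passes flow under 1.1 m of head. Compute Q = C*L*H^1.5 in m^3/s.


Q = 1.7 * 28 * 1.1^1.5 = 54.9156 m^3/s
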